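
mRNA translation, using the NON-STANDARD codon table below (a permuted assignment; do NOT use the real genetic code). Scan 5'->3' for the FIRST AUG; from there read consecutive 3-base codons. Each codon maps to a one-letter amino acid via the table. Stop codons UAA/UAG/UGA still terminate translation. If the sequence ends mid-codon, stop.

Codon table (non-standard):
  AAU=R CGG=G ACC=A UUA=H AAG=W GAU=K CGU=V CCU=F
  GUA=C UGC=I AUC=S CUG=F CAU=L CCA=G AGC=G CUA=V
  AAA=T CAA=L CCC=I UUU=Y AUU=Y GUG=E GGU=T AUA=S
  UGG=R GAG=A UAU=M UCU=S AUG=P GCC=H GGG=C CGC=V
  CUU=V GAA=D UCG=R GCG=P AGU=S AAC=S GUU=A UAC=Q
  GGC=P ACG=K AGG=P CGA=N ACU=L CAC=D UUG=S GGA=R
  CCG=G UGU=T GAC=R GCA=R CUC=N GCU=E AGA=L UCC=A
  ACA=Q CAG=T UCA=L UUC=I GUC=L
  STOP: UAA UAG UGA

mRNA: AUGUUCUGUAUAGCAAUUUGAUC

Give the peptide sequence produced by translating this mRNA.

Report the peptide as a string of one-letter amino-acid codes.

Answer: PITSRY

Derivation:
start AUG at pos 0
pos 0: AUG -> P; peptide=P
pos 3: UUC -> I; peptide=PI
pos 6: UGU -> T; peptide=PIT
pos 9: AUA -> S; peptide=PITS
pos 12: GCA -> R; peptide=PITSR
pos 15: AUU -> Y; peptide=PITSRY
pos 18: UGA -> STOP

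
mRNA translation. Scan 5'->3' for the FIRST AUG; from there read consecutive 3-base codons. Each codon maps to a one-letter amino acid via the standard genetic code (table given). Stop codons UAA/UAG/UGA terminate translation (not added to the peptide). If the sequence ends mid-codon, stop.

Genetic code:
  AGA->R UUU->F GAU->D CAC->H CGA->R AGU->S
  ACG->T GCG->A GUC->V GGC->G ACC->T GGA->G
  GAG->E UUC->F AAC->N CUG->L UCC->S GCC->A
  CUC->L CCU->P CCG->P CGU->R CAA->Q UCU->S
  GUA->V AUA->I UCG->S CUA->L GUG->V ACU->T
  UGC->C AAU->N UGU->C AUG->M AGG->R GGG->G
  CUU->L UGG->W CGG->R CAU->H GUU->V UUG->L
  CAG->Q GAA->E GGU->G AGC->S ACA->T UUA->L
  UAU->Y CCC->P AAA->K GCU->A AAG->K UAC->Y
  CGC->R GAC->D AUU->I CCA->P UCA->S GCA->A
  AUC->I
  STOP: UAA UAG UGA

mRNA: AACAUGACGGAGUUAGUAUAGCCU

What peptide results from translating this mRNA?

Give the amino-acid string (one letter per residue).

start AUG at pos 3
pos 3: AUG -> M; peptide=M
pos 6: ACG -> T; peptide=MT
pos 9: GAG -> E; peptide=MTE
pos 12: UUA -> L; peptide=MTEL
pos 15: GUA -> V; peptide=MTELV
pos 18: UAG -> STOP

Answer: MTELV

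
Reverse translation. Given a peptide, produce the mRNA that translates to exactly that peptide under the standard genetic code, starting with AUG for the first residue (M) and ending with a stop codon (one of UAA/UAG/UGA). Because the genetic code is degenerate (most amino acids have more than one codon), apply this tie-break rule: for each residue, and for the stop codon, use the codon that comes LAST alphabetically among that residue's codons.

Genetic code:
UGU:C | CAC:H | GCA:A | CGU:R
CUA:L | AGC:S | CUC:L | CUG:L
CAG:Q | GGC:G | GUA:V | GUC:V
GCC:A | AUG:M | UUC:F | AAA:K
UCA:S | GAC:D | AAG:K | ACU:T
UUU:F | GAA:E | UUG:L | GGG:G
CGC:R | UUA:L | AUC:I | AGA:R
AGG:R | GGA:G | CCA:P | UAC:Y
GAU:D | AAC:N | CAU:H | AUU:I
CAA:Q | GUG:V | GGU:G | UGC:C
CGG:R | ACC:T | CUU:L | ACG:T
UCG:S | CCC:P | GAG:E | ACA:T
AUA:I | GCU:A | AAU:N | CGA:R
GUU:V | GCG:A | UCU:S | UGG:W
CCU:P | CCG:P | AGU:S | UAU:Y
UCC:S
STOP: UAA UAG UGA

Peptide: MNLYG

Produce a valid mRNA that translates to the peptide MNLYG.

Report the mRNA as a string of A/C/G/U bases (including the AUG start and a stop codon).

Answer: mRNA: AUGAAUUUGUAUGGUUGA

Derivation:
residue 1: M -> AUG (start codon)
residue 2: N codons sorted = AAC,AAU -> pick last = AAU
residue 3: L codons sorted = CUA,CUC,CUG,CUU,UUA,UUG -> pick last = UUG
residue 4: Y codons sorted = UAC,UAU -> pick last = UAU
residue 5: G codons sorted = GGA,GGC,GGG,GGU -> pick last = GGU
terminator: stop codons sorted = UAA,UAG,UGA -> pick last = UGA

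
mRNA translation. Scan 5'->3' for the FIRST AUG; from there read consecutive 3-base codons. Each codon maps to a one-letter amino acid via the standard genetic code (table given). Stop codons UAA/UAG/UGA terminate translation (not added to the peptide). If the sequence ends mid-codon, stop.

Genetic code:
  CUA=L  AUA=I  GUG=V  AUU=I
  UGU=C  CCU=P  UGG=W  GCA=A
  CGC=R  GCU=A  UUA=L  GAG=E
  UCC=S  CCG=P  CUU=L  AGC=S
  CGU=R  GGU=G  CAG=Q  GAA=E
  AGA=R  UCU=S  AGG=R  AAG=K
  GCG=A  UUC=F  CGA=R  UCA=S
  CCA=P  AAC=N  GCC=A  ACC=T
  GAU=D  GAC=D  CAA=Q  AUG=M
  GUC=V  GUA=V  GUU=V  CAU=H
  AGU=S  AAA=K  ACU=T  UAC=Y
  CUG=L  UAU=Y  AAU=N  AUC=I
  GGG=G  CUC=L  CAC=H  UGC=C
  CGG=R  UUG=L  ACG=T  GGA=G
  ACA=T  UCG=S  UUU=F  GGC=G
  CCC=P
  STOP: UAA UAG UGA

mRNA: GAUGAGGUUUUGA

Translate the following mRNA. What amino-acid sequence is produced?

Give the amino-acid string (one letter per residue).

Answer: MRF

Derivation:
start AUG at pos 1
pos 1: AUG -> M; peptide=M
pos 4: AGG -> R; peptide=MR
pos 7: UUU -> F; peptide=MRF
pos 10: UGA -> STOP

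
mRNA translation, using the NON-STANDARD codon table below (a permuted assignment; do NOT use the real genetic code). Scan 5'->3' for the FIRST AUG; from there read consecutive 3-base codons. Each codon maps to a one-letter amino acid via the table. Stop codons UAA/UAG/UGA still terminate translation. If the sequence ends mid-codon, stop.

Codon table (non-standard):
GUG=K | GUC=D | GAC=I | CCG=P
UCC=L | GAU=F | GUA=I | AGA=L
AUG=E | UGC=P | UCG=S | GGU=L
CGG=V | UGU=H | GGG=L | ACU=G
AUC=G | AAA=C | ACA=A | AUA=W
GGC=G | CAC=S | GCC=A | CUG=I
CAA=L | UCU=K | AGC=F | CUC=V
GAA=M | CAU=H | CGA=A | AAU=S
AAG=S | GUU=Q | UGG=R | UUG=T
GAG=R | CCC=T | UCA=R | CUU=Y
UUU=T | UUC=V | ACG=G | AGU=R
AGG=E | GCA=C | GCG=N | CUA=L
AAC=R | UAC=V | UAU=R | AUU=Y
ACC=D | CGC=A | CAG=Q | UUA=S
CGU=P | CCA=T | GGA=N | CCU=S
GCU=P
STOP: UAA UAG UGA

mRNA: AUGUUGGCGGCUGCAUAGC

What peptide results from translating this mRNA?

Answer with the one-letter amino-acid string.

Answer: ETNPC

Derivation:
start AUG at pos 0
pos 0: AUG -> E; peptide=E
pos 3: UUG -> T; peptide=ET
pos 6: GCG -> N; peptide=ETN
pos 9: GCU -> P; peptide=ETNP
pos 12: GCA -> C; peptide=ETNPC
pos 15: UAG -> STOP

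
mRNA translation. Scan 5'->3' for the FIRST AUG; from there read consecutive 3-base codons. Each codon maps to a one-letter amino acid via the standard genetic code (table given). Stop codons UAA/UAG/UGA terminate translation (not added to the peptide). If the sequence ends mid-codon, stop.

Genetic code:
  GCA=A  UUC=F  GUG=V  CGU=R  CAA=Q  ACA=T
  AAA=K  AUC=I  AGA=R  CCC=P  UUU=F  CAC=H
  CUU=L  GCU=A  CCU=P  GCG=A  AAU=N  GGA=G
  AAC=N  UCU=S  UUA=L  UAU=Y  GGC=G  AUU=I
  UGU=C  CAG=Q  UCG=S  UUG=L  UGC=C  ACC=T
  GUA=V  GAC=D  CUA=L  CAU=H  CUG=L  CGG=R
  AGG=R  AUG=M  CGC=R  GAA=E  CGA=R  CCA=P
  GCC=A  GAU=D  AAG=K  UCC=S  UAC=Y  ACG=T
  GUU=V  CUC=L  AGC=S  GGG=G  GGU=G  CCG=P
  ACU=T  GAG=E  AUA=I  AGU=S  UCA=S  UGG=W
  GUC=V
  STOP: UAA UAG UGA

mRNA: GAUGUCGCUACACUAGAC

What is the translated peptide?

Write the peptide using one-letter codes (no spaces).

Answer: MSLH

Derivation:
start AUG at pos 1
pos 1: AUG -> M; peptide=M
pos 4: UCG -> S; peptide=MS
pos 7: CUA -> L; peptide=MSL
pos 10: CAC -> H; peptide=MSLH
pos 13: UAG -> STOP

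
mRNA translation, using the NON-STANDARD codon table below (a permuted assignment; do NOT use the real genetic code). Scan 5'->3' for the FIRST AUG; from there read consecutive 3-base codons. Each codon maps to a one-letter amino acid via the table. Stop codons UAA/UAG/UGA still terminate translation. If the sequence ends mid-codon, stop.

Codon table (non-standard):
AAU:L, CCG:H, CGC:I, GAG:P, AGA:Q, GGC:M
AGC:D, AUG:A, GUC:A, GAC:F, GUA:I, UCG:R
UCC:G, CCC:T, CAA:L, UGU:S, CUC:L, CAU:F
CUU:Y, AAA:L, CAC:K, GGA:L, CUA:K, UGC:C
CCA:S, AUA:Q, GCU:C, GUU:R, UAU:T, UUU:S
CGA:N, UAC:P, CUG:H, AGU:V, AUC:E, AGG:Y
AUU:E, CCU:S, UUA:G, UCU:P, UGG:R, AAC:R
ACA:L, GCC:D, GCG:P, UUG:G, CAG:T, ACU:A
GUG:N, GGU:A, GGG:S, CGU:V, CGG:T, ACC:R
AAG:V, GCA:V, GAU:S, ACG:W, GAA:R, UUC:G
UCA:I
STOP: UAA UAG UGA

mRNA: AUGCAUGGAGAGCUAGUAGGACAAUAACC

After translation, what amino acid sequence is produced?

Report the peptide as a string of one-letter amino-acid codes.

start AUG at pos 0
pos 0: AUG -> A; peptide=A
pos 3: CAU -> F; peptide=AF
pos 6: GGA -> L; peptide=AFL
pos 9: GAG -> P; peptide=AFLP
pos 12: CUA -> K; peptide=AFLPK
pos 15: GUA -> I; peptide=AFLPKI
pos 18: GGA -> L; peptide=AFLPKIL
pos 21: CAA -> L; peptide=AFLPKILL
pos 24: UAA -> STOP

Answer: AFLPKILL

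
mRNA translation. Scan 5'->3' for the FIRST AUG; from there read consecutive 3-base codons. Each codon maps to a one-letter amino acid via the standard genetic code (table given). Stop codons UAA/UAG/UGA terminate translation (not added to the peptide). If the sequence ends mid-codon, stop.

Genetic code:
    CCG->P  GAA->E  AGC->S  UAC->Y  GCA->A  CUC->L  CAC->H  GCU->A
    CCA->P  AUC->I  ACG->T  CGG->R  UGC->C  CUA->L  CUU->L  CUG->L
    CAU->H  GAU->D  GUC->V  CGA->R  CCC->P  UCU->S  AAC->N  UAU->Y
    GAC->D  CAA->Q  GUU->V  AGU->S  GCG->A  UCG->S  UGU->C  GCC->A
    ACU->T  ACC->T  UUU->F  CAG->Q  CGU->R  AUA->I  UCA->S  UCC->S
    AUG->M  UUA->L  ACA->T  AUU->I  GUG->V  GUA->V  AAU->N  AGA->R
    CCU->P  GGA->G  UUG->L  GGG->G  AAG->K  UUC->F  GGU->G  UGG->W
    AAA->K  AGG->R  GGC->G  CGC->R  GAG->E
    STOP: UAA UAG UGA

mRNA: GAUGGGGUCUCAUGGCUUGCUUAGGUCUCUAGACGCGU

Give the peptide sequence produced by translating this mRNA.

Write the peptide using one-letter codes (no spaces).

Answer: MGSHGLLRSLDA

Derivation:
start AUG at pos 1
pos 1: AUG -> M; peptide=M
pos 4: GGG -> G; peptide=MG
pos 7: UCU -> S; peptide=MGS
pos 10: CAU -> H; peptide=MGSH
pos 13: GGC -> G; peptide=MGSHG
pos 16: UUG -> L; peptide=MGSHGL
pos 19: CUU -> L; peptide=MGSHGLL
pos 22: AGG -> R; peptide=MGSHGLLR
pos 25: UCU -> S; peptide=MGSHGLLRS
pos 28: CUA -> L; peptide=MGSHGLLRSL
pos 31: GAC -> D; peptide=MGSHGLLRSLD
pos 34: GCG -> A; peptide=MGSHGLLRSLDA
pos 37: only 1 nt remain (<3), stop (end of mRNA)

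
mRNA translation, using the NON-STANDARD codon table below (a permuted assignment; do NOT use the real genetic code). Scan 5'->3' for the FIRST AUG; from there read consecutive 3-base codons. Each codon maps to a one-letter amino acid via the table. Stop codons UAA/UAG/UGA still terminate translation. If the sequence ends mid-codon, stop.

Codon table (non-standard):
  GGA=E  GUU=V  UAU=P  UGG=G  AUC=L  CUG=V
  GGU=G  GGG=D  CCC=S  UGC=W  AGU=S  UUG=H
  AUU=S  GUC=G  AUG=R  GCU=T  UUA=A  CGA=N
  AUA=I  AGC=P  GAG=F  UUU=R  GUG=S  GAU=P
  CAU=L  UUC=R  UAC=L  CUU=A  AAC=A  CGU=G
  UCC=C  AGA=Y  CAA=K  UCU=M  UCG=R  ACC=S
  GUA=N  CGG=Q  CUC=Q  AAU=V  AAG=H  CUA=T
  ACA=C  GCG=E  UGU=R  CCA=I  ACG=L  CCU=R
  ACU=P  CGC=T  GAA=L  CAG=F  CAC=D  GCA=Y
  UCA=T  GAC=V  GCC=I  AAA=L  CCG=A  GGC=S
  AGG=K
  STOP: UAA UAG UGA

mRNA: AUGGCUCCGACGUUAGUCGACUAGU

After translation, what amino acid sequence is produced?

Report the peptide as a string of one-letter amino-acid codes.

start AUG at pos 0
pos 0: AUG -> R; peptide=R
pos 3: GCU -> T; peptide=RT
pos 6: CCG -> A; peptide=RTA
pos 9: ACG -> L; peptide=RTAL
pos 12: UUA -> A; peptide=RTALA
pos 15: GUC -> G; peptide=RTALAG
pos 18: GAC -> V; peptide=RTALAGV
pos 21: UAG -> STOP

Answer: RTALAGV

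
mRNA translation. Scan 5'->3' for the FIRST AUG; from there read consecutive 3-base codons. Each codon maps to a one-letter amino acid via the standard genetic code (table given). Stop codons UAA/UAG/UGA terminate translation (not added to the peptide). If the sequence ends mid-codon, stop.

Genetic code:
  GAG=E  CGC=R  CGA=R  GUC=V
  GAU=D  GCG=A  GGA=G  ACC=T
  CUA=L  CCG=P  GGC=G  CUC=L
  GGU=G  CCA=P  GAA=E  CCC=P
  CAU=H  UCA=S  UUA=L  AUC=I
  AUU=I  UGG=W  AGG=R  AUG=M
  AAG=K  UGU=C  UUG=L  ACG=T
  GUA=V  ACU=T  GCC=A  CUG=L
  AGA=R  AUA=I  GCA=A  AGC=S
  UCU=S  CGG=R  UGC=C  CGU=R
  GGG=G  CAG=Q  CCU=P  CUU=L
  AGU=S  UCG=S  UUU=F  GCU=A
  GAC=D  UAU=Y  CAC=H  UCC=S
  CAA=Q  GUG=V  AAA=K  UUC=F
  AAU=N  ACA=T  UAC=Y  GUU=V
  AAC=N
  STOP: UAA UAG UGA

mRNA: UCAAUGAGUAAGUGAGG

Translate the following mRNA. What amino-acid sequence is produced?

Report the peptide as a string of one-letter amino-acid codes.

start AUG at pos 3
pos 3: AUG -> M; peptide=M
pos 6: AGU -> S; peptide=MS
pos 9: AAG -> K; peptide=MSK
pos 12: UGA -> STOP

Answer: MSK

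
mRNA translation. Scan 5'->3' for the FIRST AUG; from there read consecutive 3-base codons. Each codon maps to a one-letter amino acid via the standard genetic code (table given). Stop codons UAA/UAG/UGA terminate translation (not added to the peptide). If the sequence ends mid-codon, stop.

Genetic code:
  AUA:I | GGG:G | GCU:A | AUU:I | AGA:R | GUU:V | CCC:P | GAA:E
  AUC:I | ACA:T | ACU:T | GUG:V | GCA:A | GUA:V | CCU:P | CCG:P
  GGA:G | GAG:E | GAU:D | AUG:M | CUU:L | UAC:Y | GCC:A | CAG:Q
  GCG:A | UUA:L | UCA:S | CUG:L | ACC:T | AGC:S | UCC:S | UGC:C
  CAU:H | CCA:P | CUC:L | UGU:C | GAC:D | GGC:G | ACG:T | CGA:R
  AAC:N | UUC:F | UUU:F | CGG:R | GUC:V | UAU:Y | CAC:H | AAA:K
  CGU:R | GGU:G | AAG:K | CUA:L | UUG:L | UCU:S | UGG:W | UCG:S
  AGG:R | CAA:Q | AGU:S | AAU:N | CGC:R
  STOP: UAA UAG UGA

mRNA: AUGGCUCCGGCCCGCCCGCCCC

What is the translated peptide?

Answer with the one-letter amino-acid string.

start AUG at pos 0
pos 0: AUG -> M; peptide=M
pos 3: GCU -> A; peptide=MA
pos 6: CCG -> P; peptide=MAP
pos 9: GCC -> A; peptide=MAPA
pos 12: CGC -> R; peptide=MAPAR
pos 15: CCG -> P; peptide=MAPARP
pos 18: CCC -> P; peptide=MAPARPP
pos 21: only 1 nt remain (<3), stop (end of mRNA)

Answer: MAPARPP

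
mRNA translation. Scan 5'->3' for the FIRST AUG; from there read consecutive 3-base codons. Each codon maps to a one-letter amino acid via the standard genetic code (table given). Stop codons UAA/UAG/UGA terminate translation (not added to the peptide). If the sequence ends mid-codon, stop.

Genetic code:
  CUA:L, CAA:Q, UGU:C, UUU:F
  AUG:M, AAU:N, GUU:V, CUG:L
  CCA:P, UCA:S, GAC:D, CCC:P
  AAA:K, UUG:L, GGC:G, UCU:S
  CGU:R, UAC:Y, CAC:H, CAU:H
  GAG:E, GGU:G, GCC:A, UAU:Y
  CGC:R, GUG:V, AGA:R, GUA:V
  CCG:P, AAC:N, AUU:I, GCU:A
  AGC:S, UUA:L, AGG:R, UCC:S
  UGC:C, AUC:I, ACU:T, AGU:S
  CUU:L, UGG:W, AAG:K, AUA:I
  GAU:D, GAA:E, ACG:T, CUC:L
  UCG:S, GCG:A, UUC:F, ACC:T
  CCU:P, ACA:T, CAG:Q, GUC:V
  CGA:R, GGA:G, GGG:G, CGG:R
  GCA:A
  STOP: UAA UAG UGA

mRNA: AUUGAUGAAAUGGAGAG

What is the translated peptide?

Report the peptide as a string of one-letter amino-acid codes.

Answer: MKWR

Derivation:
start AUG at pos 4
pos 4: AUG -> M; peptide=M
pos 7: AAA -> K; peptide=MK
pos 10: UGG -> W; peptide=MKW
pos 13: AGA -> R; peptide=MKWR
pos 16: only 1 nt remain (<3), stop (end of mRNA)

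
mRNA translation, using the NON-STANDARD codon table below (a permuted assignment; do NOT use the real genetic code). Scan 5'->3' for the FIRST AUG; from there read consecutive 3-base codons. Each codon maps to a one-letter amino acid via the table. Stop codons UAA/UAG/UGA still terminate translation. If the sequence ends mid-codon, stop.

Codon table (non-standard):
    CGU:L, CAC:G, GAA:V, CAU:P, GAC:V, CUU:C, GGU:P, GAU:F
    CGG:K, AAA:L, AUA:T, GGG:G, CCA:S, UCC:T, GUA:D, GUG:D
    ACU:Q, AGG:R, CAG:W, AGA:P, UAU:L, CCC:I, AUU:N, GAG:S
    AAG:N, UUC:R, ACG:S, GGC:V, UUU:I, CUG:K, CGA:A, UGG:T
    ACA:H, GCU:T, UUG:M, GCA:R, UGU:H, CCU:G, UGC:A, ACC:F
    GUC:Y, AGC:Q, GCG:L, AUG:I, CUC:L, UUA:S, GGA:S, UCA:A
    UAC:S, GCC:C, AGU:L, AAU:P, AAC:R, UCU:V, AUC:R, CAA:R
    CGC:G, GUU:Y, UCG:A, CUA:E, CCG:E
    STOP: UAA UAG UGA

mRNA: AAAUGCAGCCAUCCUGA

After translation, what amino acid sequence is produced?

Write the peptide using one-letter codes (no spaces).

start AUG at pos 2
pos 2: AUG -> I; peptide=I
pos 5: CAG -> W; peptide=IW
pos 8: CCA -> S; peptide=IWS
pos 11: UCC -> T; peptide=IWST
pos 14: UGA -> STOP

Answer: IWST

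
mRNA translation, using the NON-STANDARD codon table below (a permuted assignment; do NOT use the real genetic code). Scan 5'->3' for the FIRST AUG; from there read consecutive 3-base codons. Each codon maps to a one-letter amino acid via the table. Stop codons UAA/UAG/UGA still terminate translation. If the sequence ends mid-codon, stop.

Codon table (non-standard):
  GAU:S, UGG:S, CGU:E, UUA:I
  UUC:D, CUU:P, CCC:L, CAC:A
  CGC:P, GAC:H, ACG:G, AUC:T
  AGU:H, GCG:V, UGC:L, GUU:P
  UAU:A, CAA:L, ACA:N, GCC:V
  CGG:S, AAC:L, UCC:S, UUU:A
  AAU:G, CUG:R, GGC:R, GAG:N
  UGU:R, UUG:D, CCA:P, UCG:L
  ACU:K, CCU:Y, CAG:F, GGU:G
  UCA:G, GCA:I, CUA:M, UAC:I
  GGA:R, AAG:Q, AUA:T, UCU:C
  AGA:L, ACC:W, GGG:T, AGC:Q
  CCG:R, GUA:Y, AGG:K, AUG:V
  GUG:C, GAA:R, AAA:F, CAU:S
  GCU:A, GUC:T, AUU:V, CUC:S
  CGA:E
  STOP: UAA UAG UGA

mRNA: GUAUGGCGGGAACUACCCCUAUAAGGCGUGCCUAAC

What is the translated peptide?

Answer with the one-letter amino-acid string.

Answer: VVRKWYTKEV

Derivation:
start AUG at pos 2
pos 2: AUG -> V; peptide=V
pos 5: GCG -> V; peptide=VV
pos 8: GGA -> R; peptide=VVR
pos 11: ACU -> K; peptide=VVRK
pos 14: ACC -> W; peptide=VVRKW
pos 17: CCU -> Y; peptide=VVRKWY
pos 20: AUA -> T; peptide=VVRKWYT
pos 23: AGG -> K; peptide=VVRKWYTK
pos 26: CGU -> E; peptide=VVRKWYTKE
pos 29: GCC -> V; peptide=VVRKWYTKEV
pos 32: UAA -> STOP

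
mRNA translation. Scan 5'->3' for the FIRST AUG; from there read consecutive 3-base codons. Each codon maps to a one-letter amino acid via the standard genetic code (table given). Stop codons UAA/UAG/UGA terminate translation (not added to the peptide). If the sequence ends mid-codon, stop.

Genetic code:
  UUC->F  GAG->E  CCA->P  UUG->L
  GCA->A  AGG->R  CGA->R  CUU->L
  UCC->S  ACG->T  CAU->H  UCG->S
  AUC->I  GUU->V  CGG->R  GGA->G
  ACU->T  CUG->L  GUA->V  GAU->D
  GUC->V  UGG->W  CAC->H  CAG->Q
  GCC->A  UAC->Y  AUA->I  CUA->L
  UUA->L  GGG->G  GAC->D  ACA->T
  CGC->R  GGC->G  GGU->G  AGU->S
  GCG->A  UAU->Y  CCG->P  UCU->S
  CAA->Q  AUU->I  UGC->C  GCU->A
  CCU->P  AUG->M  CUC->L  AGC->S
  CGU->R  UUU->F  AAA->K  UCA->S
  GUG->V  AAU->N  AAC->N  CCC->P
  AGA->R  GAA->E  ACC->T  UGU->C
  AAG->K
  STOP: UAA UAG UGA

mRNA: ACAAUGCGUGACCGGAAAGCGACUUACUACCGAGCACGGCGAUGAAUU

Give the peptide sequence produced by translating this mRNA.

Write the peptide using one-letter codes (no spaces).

Answer: MRDRKATYYRARR

Derivation:
start AUG at pos 3
pos 3: AUG -> M; peptide=M
pos 6: CGU -> R; peptide=MR
pos 9: GAC -> D; peptide=MRD
pos 12: CGG -> R; peptide=MRDR
pos 15: AAA -> K; peptide=MRDRK
pos 18: GCG -> A; peptide=MRDRKA
pos 21: ACU -> T; peptide=MRDRKAT
pos 24: UAC -> Y; peptide=MRDRKATY
pos 27: UAC -> Y; peptide=MRDRKATYY
pos 30: CGA -> R; peptide=MRDRKATYYR
pos 33: GCA -> A; peptide=MRDRKATYYRA
pos 36: CGG -> R; peptide=MRDRKATYYRAR
pos 39: CGA -> R; peptide=MRDRKATYYRARR
pos 42: UGA -> STOP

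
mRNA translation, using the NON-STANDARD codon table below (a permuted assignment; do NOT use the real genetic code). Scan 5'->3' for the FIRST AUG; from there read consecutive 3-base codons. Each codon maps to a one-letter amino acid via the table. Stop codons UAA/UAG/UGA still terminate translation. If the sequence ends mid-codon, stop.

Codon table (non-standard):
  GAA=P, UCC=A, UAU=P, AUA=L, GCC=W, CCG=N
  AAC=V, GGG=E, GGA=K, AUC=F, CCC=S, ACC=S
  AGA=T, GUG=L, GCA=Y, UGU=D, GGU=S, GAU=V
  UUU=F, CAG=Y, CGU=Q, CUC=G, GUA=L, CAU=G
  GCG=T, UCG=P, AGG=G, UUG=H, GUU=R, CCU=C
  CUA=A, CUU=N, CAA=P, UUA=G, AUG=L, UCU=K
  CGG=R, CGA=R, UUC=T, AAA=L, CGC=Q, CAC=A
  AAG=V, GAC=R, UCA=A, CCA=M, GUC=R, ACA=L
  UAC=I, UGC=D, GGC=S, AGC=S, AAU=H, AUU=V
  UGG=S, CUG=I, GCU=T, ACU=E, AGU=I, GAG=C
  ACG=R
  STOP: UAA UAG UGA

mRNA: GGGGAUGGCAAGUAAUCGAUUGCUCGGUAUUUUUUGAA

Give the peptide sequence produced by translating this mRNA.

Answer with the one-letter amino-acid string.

Answer: LYIHRHGSVF

Derivation:
start AUG at pos 4
pos 4: AUG -> L; peptide=L
pos 7: GCA -> Y; peptide=LY
pos 10: AGU -> I; peptide=LYI
pos 13: AAU -> H; peptide=LYIH
pos 16: CGA -> R; peptide=LYIHR
pos 19: UUG -> H; peptide=LYIHRH
pos 22: CUC -> G; peptide=LYIHRHG
pos 25: GGU -> S; peptide=LYIHRHGS
pos 28: AUU -> V; peptide=LYIHRHGSV
pos 31: UUU -> F; peptide=LYIHRHGSVF
pos 34: UGA -> STOP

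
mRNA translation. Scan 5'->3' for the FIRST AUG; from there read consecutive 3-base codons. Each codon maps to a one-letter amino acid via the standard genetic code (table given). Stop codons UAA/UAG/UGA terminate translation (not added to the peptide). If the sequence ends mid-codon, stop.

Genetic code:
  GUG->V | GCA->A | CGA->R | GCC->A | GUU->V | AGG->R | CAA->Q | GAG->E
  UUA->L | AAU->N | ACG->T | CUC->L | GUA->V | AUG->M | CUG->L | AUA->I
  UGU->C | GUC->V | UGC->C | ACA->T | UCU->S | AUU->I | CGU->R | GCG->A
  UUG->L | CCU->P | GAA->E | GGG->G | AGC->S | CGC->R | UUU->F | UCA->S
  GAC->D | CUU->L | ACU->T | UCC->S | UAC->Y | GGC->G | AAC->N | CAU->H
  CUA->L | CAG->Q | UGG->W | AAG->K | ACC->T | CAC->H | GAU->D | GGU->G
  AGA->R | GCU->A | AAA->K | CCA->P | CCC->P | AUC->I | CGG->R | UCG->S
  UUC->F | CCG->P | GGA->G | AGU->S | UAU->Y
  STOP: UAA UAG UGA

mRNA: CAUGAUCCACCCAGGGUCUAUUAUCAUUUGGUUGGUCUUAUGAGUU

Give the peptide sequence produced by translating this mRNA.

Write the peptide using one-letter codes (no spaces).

start AUG at pos 1
pos 1: AUG -> M; peptide=M
pos 4: AUC -> I; peptide=MI
pos 7: CAC -> H; peptide=MIH
pos 10: CCA -> P; peptide=MIHP
pos 13: GGG -> G; peptide=MIHPG
pos 16: UCU -> S; peptide=MIHPGS
pos 19: AUU -> I; peptide=MIHPGSI
pos 22: AUC -> I; peptide=MIHPGSII
pos 25: AUU -> I; peptide=MIHPGSIII
pos 28: UGG -> W; peptide=MIHPGSIIIW
pos 31: UUG -> L; peptide=MIHPGSIIIWL
pos 34: GUC -> V; peptide=MIHPGSIIIWLV
pos 37: UUA -> L; peptide=MIHPGSIIIWLVL
pos 40: UGA -> STOP

Answer: MIHPGSIIIWLVL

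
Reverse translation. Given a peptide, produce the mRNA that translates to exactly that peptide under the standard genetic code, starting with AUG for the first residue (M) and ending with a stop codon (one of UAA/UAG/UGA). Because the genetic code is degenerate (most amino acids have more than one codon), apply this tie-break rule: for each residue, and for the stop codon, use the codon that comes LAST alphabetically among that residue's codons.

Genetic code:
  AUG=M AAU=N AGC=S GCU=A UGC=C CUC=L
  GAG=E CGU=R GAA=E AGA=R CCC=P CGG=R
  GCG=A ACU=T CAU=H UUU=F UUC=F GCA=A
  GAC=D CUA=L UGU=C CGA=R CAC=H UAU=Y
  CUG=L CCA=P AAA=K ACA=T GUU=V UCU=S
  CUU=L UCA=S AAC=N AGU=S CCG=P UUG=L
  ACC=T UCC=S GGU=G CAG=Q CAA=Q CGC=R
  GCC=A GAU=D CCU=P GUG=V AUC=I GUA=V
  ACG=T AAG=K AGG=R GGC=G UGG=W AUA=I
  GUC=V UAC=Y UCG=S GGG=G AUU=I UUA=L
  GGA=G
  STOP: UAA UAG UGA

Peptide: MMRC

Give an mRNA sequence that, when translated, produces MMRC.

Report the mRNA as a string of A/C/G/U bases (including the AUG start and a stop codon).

Answer: mRNA: AUGAUGCGUUGUUGA

Derivation:
residue 1: M -> AUG (start codon)
residue 2: M -> AUG (only codon)
residue 3: R codons sorted = AGA,AGG,CGA,CGC,CGG,CGU -> pick last = CGU
residue 4: C codons sorted = UGC,UGU -> pick last = UGU
terminator: stop codons sorted = UAA,UAG,UGA -> pick last = UGA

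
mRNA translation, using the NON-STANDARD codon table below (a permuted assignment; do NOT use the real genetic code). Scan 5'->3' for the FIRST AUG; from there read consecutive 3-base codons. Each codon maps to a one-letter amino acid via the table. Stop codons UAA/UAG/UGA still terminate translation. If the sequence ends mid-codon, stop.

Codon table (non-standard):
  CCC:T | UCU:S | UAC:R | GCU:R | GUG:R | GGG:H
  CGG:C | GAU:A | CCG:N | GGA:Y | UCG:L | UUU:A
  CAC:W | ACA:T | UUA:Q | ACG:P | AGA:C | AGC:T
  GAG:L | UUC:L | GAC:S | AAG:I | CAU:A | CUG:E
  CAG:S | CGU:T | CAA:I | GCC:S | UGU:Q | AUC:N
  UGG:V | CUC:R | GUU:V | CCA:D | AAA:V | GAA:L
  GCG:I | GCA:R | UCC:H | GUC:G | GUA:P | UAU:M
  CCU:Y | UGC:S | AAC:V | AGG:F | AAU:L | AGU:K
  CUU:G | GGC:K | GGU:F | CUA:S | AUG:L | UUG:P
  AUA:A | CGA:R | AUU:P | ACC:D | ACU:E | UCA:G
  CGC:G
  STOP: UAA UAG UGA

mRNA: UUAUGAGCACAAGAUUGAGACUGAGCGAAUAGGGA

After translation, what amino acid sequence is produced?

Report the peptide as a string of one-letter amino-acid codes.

start AUG at pos 2
pos 2: AUG -> L; peptide=L
pos 5: AGC -> T; peptide=LT
pos 8: ACA -> T; peptide=LTT
pos 11: AGA -> C; peptide=LTTC
pos 14: UUG -> P; peptide=LTTCP
pos 17: AGA -> C; peptide=LTTCPC
pos 20: CUG -> E; peptide=LTTCPCE
pos 23: AGC -> T; peptide=LTTCPCET
pos 26: GAA -> L; peptide=LTTCPCETL
pos 29: UAG -> STOP

Answer: LTTCPCETL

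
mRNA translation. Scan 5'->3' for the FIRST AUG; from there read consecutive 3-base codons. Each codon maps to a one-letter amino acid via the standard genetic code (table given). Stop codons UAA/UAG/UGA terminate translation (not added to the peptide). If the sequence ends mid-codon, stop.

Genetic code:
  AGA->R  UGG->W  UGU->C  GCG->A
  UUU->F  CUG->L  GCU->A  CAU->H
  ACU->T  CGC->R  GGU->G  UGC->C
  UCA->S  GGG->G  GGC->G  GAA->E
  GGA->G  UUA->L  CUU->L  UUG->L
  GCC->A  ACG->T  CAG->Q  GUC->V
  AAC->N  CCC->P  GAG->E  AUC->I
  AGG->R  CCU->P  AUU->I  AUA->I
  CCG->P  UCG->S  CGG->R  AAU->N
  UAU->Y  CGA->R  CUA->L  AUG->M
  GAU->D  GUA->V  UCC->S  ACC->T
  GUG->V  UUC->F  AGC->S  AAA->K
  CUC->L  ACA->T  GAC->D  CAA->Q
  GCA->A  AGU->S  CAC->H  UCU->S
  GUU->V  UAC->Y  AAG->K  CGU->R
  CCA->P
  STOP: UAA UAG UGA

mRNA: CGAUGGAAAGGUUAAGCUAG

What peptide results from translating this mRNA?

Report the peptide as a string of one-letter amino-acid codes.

Answer: MERLS

Derivation:
start AUG at pos 2
pos 2: AUG -> M; peptide=M
pos 5: GAA -> E; peptide=ME
pos 8: AGG -> R; peptide=MER
pos 11: UUA -> L; peptide=MERL
pos 14: AGC -> S; peptide=MERLS
pos 17: UAG -> STOP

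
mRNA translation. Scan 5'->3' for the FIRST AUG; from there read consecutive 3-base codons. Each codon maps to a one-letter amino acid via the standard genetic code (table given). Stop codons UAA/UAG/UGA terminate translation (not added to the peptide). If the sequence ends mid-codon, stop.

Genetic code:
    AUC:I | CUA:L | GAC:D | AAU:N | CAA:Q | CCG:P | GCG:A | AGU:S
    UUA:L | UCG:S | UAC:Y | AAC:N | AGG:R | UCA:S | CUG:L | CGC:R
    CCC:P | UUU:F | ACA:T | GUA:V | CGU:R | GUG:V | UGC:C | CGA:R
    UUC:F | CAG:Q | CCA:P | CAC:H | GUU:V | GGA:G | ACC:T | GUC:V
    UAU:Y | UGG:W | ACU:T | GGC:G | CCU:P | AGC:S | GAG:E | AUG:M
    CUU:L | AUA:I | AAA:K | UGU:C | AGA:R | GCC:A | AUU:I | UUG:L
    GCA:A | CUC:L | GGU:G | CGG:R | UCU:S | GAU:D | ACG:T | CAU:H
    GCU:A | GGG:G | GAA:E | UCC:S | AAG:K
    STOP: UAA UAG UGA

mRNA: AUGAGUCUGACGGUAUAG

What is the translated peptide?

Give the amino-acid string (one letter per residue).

Answer: MSLTV

Derivation:
start AUG at pos 0
pos 0: AUG -> M; peptide=M
pos 3: AGU -> S; peptide=MS
pos 6: CUG -> L; peptide=MSL
pos 9: ACG -> T; peptide=MSLT
pos 12: GUA -> V; peptide=MSLTV
pos 15: UAG -> STOP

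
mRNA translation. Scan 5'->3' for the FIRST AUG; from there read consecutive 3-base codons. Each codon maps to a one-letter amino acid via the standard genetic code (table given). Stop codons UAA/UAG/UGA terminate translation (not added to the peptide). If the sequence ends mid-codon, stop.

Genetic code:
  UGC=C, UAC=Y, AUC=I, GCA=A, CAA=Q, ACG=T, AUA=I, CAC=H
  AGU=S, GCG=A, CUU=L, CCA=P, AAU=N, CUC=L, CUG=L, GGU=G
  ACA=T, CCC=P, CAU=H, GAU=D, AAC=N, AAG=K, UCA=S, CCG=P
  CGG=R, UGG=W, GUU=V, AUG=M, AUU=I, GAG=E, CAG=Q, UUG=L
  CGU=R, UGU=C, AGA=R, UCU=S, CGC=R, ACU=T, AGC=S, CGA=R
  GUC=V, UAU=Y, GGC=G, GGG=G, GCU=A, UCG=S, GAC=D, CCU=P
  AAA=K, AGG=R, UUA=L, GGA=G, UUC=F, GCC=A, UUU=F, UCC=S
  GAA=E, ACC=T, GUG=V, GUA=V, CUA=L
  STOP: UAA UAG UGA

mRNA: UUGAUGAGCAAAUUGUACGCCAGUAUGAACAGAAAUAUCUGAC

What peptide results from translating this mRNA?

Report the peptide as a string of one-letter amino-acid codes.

start AUG at pos 3
pos 3: AUG -> M; peptide=M
pos 6: AGC -> S; peptide=MS
pos 9: AAA -> K; peptide=MSK
pos 12: UUG -> L; peptide=MSKL
pos 15: UAC -> Y; peptide=MSKLY
pos 18: GCC -> A; peptide=MSKLYA
pos 21: AGU -> S; peptide=MSKLYAS
pos 24: AUG -> M; peptide=MSKLYASM
pos 27: AAC -> N; peptide=MSKLYASMN
pos 30: AGA -> R; peptide=MSKLYASMNR
pos 33: AAU -> N; peptide=MSKLYASMNRN
pos 36: AUC -> I; peptide=MSKLYASMNRNI
pos 39: UGA -> STOP

Answer: MSKLYASMNRNI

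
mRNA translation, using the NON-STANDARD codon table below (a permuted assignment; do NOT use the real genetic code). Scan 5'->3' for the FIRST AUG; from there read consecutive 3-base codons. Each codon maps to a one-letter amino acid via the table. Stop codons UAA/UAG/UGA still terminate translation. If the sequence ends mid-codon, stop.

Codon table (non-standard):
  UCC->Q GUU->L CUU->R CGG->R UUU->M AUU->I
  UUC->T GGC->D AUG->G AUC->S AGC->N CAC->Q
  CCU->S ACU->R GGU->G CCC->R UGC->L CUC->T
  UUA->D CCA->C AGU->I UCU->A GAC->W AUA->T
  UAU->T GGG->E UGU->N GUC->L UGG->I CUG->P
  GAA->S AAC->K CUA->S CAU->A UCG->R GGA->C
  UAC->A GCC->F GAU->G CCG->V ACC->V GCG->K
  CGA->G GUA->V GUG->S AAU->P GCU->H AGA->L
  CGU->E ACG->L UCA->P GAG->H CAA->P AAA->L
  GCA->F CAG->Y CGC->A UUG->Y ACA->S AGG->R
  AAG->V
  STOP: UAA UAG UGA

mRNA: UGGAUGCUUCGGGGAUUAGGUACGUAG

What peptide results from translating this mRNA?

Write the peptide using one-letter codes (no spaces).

Answer: GRRCDGL

Derivation:
start AUG at pos 3
pos 3: AUG -> G; peptide=G
pos 6: CUU -> R; peptide=GR
pos 9: CGG -> R; peptide=GRR
pos 12: GGA -> C; peptide=GRRC
pos 15: UUA -> D; peptide=GRRCD
pos 18: GGU -> G; peptide=GRRCDG
pos 21: ACG -> L; peptide=GRRCDGL
pos 24: UAG -> STOP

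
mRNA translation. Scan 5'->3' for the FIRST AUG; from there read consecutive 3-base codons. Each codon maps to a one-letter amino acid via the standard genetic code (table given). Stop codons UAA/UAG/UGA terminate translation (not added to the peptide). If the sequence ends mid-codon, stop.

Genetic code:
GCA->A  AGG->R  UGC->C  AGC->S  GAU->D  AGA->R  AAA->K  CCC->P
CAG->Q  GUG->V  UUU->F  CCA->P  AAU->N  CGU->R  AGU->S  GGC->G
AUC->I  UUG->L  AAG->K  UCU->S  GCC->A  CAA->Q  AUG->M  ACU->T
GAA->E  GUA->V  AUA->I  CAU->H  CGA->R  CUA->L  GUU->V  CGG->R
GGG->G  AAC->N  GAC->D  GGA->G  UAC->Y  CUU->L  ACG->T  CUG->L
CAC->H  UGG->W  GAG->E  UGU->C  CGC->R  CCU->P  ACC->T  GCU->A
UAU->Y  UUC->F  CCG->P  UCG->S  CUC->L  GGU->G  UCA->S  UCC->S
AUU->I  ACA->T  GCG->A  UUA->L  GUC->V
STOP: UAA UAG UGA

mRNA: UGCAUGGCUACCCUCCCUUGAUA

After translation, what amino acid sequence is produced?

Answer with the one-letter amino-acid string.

start AUG at pos 3
pos 3: AUG -> M; peptide=M
pos 6: GCU -> A; peptide=MA
pos 9: ACC -> T; peptide=MAT
pos 12: CUC -> L; peptide=MATL
pos 15: CCU -> P; peptide=MATLP
pos 18: UGA -> STOP

Answer: MATLP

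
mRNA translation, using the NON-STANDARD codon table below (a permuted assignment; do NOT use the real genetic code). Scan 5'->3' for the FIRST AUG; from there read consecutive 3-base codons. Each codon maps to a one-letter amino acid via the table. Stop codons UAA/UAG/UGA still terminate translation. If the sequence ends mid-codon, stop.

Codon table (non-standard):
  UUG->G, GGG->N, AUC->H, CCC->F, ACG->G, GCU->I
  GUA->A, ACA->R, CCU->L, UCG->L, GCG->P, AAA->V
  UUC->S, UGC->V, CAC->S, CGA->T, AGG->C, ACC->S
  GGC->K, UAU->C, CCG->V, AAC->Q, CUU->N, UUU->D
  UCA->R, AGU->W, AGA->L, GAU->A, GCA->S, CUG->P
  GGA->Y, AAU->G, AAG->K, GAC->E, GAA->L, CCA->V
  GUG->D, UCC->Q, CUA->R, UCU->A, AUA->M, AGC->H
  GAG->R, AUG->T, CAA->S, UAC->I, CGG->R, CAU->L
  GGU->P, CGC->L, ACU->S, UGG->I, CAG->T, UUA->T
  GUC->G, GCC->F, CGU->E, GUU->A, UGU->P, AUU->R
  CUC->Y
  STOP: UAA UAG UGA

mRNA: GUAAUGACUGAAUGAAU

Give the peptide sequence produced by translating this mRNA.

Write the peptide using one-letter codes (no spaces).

Answer: TSL

Derivation:
start AUG at pos 3
pos 3: AUG -> T; peptide=T
pos 6: ACU -> S; peptide=TS
pos 9: GAA -> L; peptide=TSL
pos 12: UGA -> STOP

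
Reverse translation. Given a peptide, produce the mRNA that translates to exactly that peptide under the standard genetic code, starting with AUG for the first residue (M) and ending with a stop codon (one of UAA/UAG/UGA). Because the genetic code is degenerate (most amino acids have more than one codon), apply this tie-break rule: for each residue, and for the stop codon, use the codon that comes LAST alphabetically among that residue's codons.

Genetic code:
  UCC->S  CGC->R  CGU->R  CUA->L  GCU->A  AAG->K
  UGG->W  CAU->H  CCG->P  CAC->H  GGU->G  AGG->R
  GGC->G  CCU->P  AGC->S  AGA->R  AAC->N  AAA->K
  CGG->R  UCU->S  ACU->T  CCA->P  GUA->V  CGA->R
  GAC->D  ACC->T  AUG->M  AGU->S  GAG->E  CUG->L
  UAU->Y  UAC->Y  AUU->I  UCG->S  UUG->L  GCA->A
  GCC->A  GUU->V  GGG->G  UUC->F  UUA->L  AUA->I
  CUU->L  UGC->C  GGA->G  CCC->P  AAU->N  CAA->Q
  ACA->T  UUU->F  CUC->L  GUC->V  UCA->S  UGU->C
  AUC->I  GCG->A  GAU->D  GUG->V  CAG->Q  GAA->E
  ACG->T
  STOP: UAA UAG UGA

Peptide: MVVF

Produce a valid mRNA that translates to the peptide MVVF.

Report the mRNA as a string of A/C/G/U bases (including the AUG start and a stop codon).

Answer: mRNA: AUGGUUGUUUUUUGA

Derivation:
residue 1: M -> AUG (start codon)
residue 2: V codons sorted = GUA,GUC,GUG,GUU -> pick last = GUU
residue 3: V codons sorted = GUA,GUC,GUG,GUU -> pick last = GUU
residue 4: F codons sorted = UUC,UUU -> pick last = UUU
terminator: stop codons sorted = UAA,UAG,UGA -> pick last = UGA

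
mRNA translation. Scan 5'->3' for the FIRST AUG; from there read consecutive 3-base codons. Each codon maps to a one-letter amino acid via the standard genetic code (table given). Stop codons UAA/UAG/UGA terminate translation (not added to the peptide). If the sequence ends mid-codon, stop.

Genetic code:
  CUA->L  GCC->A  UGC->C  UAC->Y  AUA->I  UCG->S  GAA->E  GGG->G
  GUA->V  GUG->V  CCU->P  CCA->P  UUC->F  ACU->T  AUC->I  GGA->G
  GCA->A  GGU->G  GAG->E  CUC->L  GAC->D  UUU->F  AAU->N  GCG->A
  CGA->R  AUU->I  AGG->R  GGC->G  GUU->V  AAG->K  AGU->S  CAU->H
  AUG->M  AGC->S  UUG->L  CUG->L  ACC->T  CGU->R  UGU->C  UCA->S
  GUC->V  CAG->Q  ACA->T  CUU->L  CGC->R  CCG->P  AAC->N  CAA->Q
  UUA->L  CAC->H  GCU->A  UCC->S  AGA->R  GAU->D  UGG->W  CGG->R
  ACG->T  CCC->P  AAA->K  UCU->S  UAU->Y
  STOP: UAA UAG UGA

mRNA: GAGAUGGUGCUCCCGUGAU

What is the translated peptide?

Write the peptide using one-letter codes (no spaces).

Answer: MVLP

Derivation:
start AUG at pos 3
pos 3: AUG -> M; peptide=M
pos 6: GUG -> V; peptide=MV
pos 9: CUC -> L; peptide=MVL
pos 12: CCG -> P; peptide=MVLP
pos 15: UGA -> STOP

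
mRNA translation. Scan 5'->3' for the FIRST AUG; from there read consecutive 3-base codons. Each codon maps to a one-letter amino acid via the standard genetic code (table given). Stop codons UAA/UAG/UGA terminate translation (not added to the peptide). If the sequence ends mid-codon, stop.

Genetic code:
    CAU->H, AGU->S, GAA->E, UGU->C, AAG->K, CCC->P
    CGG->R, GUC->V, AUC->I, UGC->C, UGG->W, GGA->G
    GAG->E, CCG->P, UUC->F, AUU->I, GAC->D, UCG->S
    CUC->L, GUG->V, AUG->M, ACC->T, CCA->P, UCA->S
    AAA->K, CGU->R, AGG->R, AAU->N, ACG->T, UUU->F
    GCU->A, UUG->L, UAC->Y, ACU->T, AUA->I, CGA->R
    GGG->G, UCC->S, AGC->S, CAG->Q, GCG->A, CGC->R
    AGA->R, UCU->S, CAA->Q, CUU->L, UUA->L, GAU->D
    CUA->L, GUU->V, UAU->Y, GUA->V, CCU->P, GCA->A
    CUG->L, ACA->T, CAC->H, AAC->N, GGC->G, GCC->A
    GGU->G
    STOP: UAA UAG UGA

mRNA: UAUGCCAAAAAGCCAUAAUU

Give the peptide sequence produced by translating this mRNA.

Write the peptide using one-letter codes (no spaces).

start AUG at pos 1
pos 1: AUG -> M; peptide=M
pos 4: CCA -> P; peptide=MP
pos 7: AAA -> K; peptide=MPK
pos 10: AGC -> S; peptide=MPKS
pos 13: CAU -> H; peptide=MPKSH
pos 16: AAU -> N; peptide=MPKSHN
pos 19: only 1 nt remain (<3), stop (end of mRNA)

Answer: MPKSHN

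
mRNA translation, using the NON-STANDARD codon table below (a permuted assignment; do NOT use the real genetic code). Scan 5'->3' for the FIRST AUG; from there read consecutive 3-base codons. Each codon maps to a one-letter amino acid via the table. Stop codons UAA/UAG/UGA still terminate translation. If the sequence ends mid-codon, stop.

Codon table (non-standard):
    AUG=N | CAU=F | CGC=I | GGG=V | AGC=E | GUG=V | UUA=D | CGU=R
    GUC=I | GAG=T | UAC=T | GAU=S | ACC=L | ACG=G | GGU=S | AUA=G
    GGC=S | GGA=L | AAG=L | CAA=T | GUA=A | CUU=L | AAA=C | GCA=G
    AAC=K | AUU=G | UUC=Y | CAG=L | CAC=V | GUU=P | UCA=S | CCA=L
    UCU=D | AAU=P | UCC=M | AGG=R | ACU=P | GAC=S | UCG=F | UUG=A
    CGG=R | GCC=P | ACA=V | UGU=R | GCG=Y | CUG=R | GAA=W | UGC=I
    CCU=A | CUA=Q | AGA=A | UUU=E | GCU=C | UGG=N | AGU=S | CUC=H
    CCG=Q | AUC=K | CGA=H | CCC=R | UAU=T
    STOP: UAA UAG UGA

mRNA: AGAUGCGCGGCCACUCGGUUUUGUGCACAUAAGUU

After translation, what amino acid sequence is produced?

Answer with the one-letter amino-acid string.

Answer: NISVFPAIV

Derivation:
start AUG at pos 2
pos 2: AUG -> N; peptide=N
pos 5: CGC -> I; peptide=NI
pos 8: GGC -> S; peptide=NIS
pos 11: CAC -> V; peptide=NISV
pos 14: UCG -> F; peptide=NISVF
pos 17: GUU -> P; peptide=NISVFP
pos 20: UUG -> A; peptide=NISVFPA
pos 23: UGC -> I; peptide=NISVFPAI
pos 26: ACA -> V; peptide=NISVFPAIV
pos 29: UAA -> STOP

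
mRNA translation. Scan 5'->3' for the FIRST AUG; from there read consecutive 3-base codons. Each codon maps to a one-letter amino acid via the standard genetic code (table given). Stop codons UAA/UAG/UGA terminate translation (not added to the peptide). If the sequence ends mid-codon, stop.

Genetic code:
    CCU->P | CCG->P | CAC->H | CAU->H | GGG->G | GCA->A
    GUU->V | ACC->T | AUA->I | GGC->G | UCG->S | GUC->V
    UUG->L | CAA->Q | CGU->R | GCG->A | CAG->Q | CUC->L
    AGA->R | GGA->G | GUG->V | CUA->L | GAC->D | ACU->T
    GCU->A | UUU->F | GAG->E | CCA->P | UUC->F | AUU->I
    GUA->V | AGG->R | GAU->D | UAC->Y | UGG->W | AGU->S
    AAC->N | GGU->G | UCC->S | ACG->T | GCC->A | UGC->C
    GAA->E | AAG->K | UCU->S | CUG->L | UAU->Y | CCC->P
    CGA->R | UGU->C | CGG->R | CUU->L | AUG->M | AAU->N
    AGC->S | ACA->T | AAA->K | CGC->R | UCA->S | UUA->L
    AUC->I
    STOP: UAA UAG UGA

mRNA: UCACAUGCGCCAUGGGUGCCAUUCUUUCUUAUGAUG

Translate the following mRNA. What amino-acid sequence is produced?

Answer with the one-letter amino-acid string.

Answer: MRHGCHSFL

Derivation:
start AUG at pos 4
pos 4: AUG -> M; peptide=M
pos 7: CGC -> R; peptide=MR
pos 10: CAU -> H; peptide=MRH
pos 13: GGG -> G; peptide=MRHG
pos 16: UGC -> C; peptide=MRHGC
pos 19: CAU -> H; peptide=MRHGCH
pos 22: UCU -> S; peptide=MRHGCHS
pos 25: UUC -> F; peptide=MRHGCHSF
pos 28: UUA -> L; peptide=MRHGCHSFL
pos 31: UGA -> STOP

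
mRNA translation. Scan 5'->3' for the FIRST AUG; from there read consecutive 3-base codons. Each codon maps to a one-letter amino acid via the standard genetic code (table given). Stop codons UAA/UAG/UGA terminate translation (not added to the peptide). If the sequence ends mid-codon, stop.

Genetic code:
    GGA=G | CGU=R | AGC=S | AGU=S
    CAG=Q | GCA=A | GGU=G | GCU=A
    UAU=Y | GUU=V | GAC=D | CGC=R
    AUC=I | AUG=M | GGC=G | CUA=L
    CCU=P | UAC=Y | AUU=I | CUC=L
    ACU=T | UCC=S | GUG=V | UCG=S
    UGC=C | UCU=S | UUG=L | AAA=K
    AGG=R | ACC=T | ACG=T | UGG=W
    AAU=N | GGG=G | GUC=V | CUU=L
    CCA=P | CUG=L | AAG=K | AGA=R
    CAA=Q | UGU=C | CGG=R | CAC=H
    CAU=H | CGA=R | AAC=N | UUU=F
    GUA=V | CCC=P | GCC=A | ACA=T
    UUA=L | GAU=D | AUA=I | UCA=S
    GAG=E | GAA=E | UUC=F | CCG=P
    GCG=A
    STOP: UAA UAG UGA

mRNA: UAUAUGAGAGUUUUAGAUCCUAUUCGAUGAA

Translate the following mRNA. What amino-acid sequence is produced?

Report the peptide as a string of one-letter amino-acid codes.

Answer: MRVLDPIR

Derivation:
start AUG at pos 3
pos 3: AUG -> M; peptide=M
pos 6: AGA -> R; peptide=MR
pos 9: GUU -> V; peptide=MRV
pos 12: UUA -> L; peptide=MRVL
pos 15: GAU -> D; peptide=MRVLD
pos 18: CCU -> P; peptide=MRVLDP
pos 21: AUU -> I; peptide=MRVLDPI
pos 24: CGA -> R; peptide=MRVLDPIR
pos 27: UGA -> STOP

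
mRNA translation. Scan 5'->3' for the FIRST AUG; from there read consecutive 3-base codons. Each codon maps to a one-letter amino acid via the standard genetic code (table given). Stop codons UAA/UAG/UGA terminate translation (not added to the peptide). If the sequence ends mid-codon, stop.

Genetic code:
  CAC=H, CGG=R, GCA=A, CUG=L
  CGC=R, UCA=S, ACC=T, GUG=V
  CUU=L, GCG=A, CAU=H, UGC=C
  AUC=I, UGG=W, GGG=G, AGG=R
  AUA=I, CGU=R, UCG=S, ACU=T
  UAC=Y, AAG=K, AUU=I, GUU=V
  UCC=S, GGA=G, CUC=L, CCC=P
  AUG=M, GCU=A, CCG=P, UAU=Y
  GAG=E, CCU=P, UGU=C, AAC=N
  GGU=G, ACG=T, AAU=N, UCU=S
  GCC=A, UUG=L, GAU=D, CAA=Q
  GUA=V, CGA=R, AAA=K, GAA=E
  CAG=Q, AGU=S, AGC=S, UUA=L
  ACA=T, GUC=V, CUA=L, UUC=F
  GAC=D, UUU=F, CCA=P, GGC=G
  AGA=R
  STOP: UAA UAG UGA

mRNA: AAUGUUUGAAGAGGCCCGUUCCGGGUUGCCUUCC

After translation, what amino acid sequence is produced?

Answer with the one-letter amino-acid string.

Answer: MFEEARSGLPS

Derivation:
start AUG at pos 1
pos 1: AUG -> M; peptide=M
pos 4: UUU -> F; peptide=MF
pos 7: GAA -> E; peptide=MFE
pos 10: GAG -> E; peptide=MFEE
pos 13: GCC -> A; peptide=MFEEA
pos 16: CGU -> R; peptide=MFEEAR
pos 19: UCC -> S; peptide=MFEEARS
pos 22: GGG -> G; peptide=MFEEARSG
pos 25: UUG -> L; peptide=MFEEARSGL
pos 28: CCU -> P; peptide=MFEEARSGLP
pos 31: UCC -> S; peptide=MFEEARSGLPS
pos 34: only 0 nt remain (<3), stop (end of mRNA)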